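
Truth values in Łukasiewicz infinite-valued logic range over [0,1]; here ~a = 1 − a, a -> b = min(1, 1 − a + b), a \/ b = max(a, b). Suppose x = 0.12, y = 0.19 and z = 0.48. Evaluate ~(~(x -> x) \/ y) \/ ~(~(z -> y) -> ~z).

x -> x = min(1, 1 − 0.12 + 0.12) = min(1, 1.00) = 1.00
~(x -> x) = 1 − 1.00 = 0.00
~(x -> x) \/ y = max(0.00, 0.19) = 0.19
~(~(x -> x) \/ y) = 1 − 0.19 = 0.81
z -> y = min(1, 1 − 0.48 + 0.19) = min(1, 0.71) = 0.71
~(z -> y) = 1 − 0.71 = 0.29
~z = 1 − 0.48 = 0.52
~(z -> y) -> ~z = min(1, 1 − 0.29 + 0.52) = min(1, 1.23) = 1.00
~(~(z -> y) -> ~z) = 1 − 1.00 = 0.00
~(~(x -> x) \/ y) \/ ~(~(z -> y) -> ~z) = max(0.81, 0.00) = 0.81

0.81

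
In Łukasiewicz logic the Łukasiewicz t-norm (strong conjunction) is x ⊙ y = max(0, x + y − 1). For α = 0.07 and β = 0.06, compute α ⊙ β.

0.00

α ⊙ β = max(0, 0.07 + 0.06 − 1) = max(0, -0.87) = 0.00
For comparison, the Gödel (minimum) t-norm min(x, y) would give 0.06.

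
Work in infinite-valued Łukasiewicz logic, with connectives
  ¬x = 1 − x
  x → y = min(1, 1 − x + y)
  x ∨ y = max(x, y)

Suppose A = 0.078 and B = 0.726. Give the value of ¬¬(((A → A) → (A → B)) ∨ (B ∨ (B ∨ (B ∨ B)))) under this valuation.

1.000

A → A = min(1, 1 − 0.078 + 0.078) = min(1, 1.000) = 1.000
A → B = min(1, 1 − 0.078 + 0.726) = min(1, 1.648) = 1.000
(A → A) → (A → B) = min(1, 1 − 1.000 + 1.000) = min(1, 1.000) = 1.000
B ∨ B = max(0.726, 0.726) = 0.726
B ∨ (B ∨ B) = max(0.726, 0.726) = 0.726
B ∨ (B ∨ (B ∨ B)) = max(0.726, 0.726) = 0.726
((A → A) → (A → B)) ∨ (B ∨ (B ∨ (B ∨ B))) = max(1.000, 0.726) = 1.000
¬(((A → A) → (A → B)) ∨ (B ∨ (B ∨ (B ∨ B)))) = 1 − 1.000 = 0.000
¬¬(((A → A) → (A → B)) ∨ (B ∨ (B ∨ (B ∨ B)))) = 1 − 0.000 = 1.000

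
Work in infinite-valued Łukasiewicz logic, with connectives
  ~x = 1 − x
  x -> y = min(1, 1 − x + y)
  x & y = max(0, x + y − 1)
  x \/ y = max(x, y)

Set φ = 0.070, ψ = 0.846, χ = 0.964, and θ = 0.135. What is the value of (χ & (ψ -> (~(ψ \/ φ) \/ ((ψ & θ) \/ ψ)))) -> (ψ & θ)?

0.036

ψ \/ φ = max(0.846, 0.070) = 0.846
~(ψ \/ φ) = 1 − 0.846 = 0.154
ψ & θ = max(0, 0.846 + 0.135 − 1) = max(0, -0.019) = 0.000
(ψ & θ) \/ ψ = max(0.000, 0.846) = 0.846
~(ψ \/ φ) \/ ((ψ & θ) \/ ψ) = max(0.154, 0.846) = 0.846
ψ -> (~(ψ \/ φ) \/ ((ψ & θ) \/ ψ)) = min(1, 1 − 0.846 + 0.846) = min(1, 1.000) = 1.000
χ & (ψ -> (~(ψ \/ φ) \/ ((ψ & θ) \/ ψ))) = max(0, 0.964 + 1.000 − 1) = max(0, 0.964) = 0.964
(χ & (ψ -> (~(ψ \/ φ) \/ ((ψ & θ) \/ ψ)))) -> (ψ & θ) = min(1, 1 − 0.964 + 0.000) = min(1, 0.036) = 0.036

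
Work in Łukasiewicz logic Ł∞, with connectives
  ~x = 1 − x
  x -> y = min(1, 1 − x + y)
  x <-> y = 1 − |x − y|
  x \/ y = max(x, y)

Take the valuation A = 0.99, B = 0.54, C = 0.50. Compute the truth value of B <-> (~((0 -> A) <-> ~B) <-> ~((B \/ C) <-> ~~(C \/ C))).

0 -> A = min(1, 1 − 0.00 + 0.99) = min(1, 1.99) = 1.00
~B = 1 − 0.54 = 0.46
(0 -> A) <-> ~B = 1 − |1.00 − 0.46| = 1 − 0.54 = 0.46
~((0 -> A) <-> ~B) = 1 − 0.46 = 0.54
B \/ C = max(0.54, 0.50) = 0.54
C \/ C = max(0.50, 0.50) = 0.50
~(C \/ C) = 1 − 0.50 = 0.50
~~(C \/ C) = 1 − 0.50 = 0.50
(B \/ C) <-> ~~(C \/ C) = 1 − |0.54 − 0.50| = 1 − 0.04 = 0.96
~((B \/ C) <-> ~~(C \/ C)) = 1 − 0.96 = 0.04
~((0 -> A) <-> ~B) <-> ~((B \/ C) <-> ~~(C \/ C)) = 1 − |0.54 − 0.04| = 1 − 0.50 = 0.50
B <-> (~((0 -> A) <-> ~B) <-> ~((B \/ C) <-> ~~(C \/ C))) = 1 − |0.54 − 0.50| = 1 − 0.04 = 0.96

0.96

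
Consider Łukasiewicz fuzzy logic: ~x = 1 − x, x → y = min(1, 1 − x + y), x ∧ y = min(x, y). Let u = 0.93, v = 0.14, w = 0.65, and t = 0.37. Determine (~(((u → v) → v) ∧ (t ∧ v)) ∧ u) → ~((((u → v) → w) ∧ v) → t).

u → v = min(1, 1 − 0.93 + 0.14) = min(1, 0.21) = 0.21
(u → v) → v = min(1, 1 − 0.21 + 0.14) = min(1, 0.93) = 0.93
t ∧ v = min(0.37, 0.14) = 0.14
((u → v) → v) ∧ (t ∧ v) = min(0.93, 0.14) = 0.14
~(((u → v) → v) ∧ (t ∧ v)) = 1 − 0.14 = 0.86
~(((u → v) → v) ∧ (t ∧ v)) ∧ u = min(0.86, 0.93) = 0.86
(u → v) → w = min(1, 1 − 0.21 + 0.65) = min(1, 1.44) = 1.00
((u → v) → w) ∧ v = min(1.00, 0.14) = 0.14
(((u → v) → w) ∧ v) → t = min(1, 1 − 0.14 + 0.37) = min(1, 1.23) = 1.00
~((((u → v) → w) ∧ v) → t) = 1 − 1.00 = 0.00
(~(((u → v) → v) ∧ (t ∧ v)) ∧ u) → ~((((u → v) → w) ∧ v) → t) = min(1, 1 − 0.86 + 0.00) = min(1, 0.14) = 0.14

0.14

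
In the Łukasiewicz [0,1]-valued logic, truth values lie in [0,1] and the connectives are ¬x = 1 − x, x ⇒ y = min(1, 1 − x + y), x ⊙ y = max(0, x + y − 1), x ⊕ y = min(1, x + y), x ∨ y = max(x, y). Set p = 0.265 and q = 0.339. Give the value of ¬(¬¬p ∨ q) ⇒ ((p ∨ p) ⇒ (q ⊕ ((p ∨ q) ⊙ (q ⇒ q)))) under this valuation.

¬p = 1 − 0.265 = 0.735
¬¬p = 1 − 0.735 = 0.265
¬¬p ∨ q = max(0.265, 0.339) = 0.339
¬(¬¬p ∨ q) = 1 − 0.339 = 0.661
p ∨ p = max(0.265, 0.265) = 0.265
p ∨ q = max(0.265, 0.339) = 0.339
q ⇒ q = min(1, 1 − 0.339 + 0.339) = min(1, 1.000) = 1.000
(p ∨ q) ⊙ (q ⇒ q) = max(0, 0.339 + 1.000 − 1) = max(0, 0.339) = 0.339
q ⊕ ((p ∨ q) ⊙ (q ⇒ q)) = min(1, 0.339 + 0.339) = min(1, 0.678) = 0.678
(p ∨ p) ⇒ (q ⊕ ((p ∨ q) ⊙ (q ⇒ q))) = min(1, 1 − 0.265 + 0.678) = min(1, 1.413) = 1.000
¬(¬¬p ∨ q) ⇒ ((p ∨ p) ⇒ (q ⊕ ((p ∨ q) ⊙ (q ⇒ q)))) = min(1, 1 − 0.661 + 1.000) = min(1, 1.339) = 1.000

1.000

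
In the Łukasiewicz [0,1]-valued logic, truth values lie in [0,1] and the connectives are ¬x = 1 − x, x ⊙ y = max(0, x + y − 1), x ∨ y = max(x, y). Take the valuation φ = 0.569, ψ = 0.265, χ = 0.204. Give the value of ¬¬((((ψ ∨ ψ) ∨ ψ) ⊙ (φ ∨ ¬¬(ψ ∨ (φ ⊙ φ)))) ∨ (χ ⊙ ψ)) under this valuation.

0.000

ψ ∨ ψ = max(0.265, 0.265) = 0.265
(ψ ∨ ψ) ∨ ψ = max(0.265, 0.265) = 0.265
φ ⊙ φ = max(0, 0.569 + 0.569 − 1) = max(0, 0.138) = 0.138
ψ ∨ (φ ⊙ φ) = max(0.265, 0.138) = 0.265
¬(ψ ∨ (φ ⊙ φ)) = 1 − 0.265 = 0.735
¬¬(ψ ∨ (φ ⊙ φ)) = 1 − 0.735 = 0.265
φ ∨ ¬¬(ψ ∨ (φ ⊙ φ)) = max(0.569, 0.265) = 0.569
((ψ ∨ ψ) ∨ ψ) ⊙ (φ ∨ ¬¬(ψ ∨ (φ ⊙ φ))) = max(0, 0.265 + 0.569 − 1) = max(0, -0.166) = 0.000
χ ⊙ ψ = max(0, 0.204 + 0.265 − 1) = max(0, -0.531) = 0.000
(((ψ ∨ ψ) ∨ ψ) ⊙ (φ ∨ ¬¬(ψ ∨ (φ ⊙ φ)))) ∨ (χ ⊙ ψ) = max(0.000, 0.000) = 0.000
¬((((ψ ∨ ψ) ∨ ψ) ⊙ (φ ∨ ¬¬(ψ ∨ (φ ⊙ φ)))) ∨ (χ ⊙ ψ)) = 1 − 0.000 = 1.000
¬¬((((ψ ∨ ψ) ∨ ψ) ⊙ (φ ∨ ¬¬(ψ ∨ (φ ⊙ φ)))) ∨ (χ ⊙ ψ)) = 1 − 1.000 = 0.000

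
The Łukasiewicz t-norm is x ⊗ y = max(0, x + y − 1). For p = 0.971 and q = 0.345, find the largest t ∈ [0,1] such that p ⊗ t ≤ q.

0.374

The residuum of the Łukasiewicz t-norm gives the supremum: min(1, 1 − 0.971 + 0.345).
1 − 0.971 + 0.345 = 0.374, so t = min(1, 0.374) = 0.374.
Check: 0.971 ⊗ 0.374 = max(0, 0.345) = 0.345 ≤ 0.345.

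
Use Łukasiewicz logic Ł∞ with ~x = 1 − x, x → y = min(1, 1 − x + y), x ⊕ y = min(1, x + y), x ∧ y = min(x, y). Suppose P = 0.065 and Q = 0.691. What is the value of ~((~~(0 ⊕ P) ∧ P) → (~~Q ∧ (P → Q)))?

0 ⊕ P = min(1, 0.000 + 0.065) = min(1, 0.065) = 0.065
~(0 ⊕ P) = 1 − 0.065 = 0.935
~~(0 ⊕ P) = 1 − 0.935 = 0.065
~~(0 ⊕ P) ∧ P = min(0.065, 0.065) = 0.065
~Q = 1 − 0.691 = 0.309
~~Q = 1 − 0.309 = 0.691
P → Q = min(1, 1 − 0.065 + 0.691) = min(1, 1.626) = 1.000
~~Q ∧ (P → Q) = min(0.691, 1.000) = 0.691
(~~(0 ⊕ P) ∧ P) → (~~Q ∧ (P → Q)) = min(1, 1 − 0.065 + 0.691) = min(1, 1.626) = 1.000
~((~~(0 ⊕ P) ∧ P) → (~~Q ∧ (P → Q))) = 1 − 1.000 = 0.000

0.000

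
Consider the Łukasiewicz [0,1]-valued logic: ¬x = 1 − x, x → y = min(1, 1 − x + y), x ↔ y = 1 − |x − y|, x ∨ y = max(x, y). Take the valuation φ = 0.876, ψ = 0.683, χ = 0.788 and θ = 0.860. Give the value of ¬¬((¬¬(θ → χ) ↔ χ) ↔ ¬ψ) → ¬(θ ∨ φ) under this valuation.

θ → χ = min(1, 1 − 0.860 + 0.788) = min(1, 0.928) = 0.928
¬(θ → χ) = 1 − 0.928 = 0.072
¬¬(θ → χ) = 1 − 0.072 = 0.928
¬¬(θ → χ) ↔ χ = 1 − |0.928 − 0.788| = 1 − 0.140 = 0.860
¬ψ = 1 − 0.683 = 0.317
(¬¬(θ → χ) ↔ χ) ↔ ¬ψ = 1 − |0.860 − 0.317| = 1 − 0.543 = 0.457
¬((¬¬(θ → χ) ↔ χ) ↔ ¬ψ) = 1 − 0.457 = 0.543
¬¬((¬¬(θ → χ) ↔ χ) ↔ ¬ψ) = 1 − 0.543 = 0.457
θ ∨ φ = max(0.860, 0.876) = 0.876
¬(θ ∨ φ) = 1 − 0.876 = 0.124
¬¬((¬¬(θ → χ) ↔ χ) ↔ ¬ψ) → ¬(θ ∨ φ) = min(1, 1 − 0.457 + 0.124) = min(1, 0.667) = 0.667

0.667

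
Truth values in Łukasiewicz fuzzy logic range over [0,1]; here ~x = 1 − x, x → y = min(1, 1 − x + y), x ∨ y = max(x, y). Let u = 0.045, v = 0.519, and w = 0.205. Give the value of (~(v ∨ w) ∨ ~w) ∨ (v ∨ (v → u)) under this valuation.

v ∨ w = max(0.519, 0.205) = 0.519
~(v ∨ w) = 1 − 0.519 = 0.481
~w = 1 − 0.205 = 0.795
~(v ∨ w) ∨ ~w = max(0.481, 0.795) = 0.795
v → u = min(1, 1 − 0.519 + 0.045) = min(1, 0.526) = 0.526
v ∨ (v → u) = max(0.519, 0.526) = 0.526
(~(v ∨ w) ∨ ~w) ∨ (v ∨ (v → u)) = max(0.795, 0.526) = 0.795

0.795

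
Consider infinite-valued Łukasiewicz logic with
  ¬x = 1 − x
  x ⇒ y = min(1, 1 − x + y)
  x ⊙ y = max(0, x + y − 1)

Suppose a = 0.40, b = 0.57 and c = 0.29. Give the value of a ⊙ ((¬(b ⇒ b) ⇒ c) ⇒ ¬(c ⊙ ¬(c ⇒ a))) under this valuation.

0.40

b ⇒ b = min(1, 1 − 0.57 + 0.57) = min(1, 1.00) = 1.00
¬(b ⇒ b) = 1 − 1.00 = 0.00
¬(b ⇒ b) ⇒ c = min(1, 1 − 0.00 + 0.29) = min(1, 1.29) = 1.00
c ⇒ a = min(1, 1 − 0.29 + 0.40) = min(1, 1.11) = 1.00
¬(c ⇒ a) = 1 − 1.00 = 0.00
c ⊙ ¬(c ⇒ a) = max(0, 0.29 + 0.00 − 1) = max(0, -0.71) = 0.00
¬(c ⊙ ¬(c ⇒ a)) = 1 − 0.00 = 1.00
(¬(b ⇒ b) ⇒ c) ⇒ ¬(c ⊙ ¬(c ⇒ a)) = min(1, 1 − 1.00 + 1.00) = min(1, 1.00) = 1.00
a ⊙ ((¬(b ⇒ b) ⇒ c) ⇒ ¬(c ⊙ ¬(c ⇒ a))) = max(0, 0.40 + 1.00 − 1) = max(0, 0.40) = 0.40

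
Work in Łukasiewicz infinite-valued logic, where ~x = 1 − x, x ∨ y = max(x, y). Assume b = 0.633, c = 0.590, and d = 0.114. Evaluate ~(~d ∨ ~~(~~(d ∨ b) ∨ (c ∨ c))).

~d = 1 − 0.114 = 0.886
d ∨ b = max(0.114, 0.633) = 0.633
~(d ∨ b) = 1 − 0.633 = 0.367
~~(d ∨ b) = 1 − 0.367 = 0.633
c ∨ c = max(0.590, 0.590) = 0.590
~~(d ∨ b) ∨ (c ∨ c) = max(0.633, 0.590) = 0.633
~(~~(d ∨ b) ∨ (c ∨ c)) = 1 − 0.633 = 0.367
~~(~~(d ∨ b) ∨ (c ∨ c)) = 1 − 0.367 = 0.633
~d ∨ ~~(~~(d ∨ b) ∨ (c ∨ c)) = max(0.886, 0.633) = 0.886
~(~d ∨ ~~(~~(d ∨ b) ∨ (c ∨ c))) = 1 − 0.886 = 0.114

0.114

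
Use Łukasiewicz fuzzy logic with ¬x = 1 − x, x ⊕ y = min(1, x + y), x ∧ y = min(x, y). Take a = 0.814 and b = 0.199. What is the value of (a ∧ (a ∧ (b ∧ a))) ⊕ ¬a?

0.385

b ∧ a = min(0.199, 0.814) = 0.199
a ∧ (b ∧ a) = min(0.814, 0.199) = 0.199
a ∧ (a ∧ (b ∧ a)) = min(0.814, 0.199) = 0.199
¬a = 1 − 0.814 = 0.186
(a ∧ (a ∧ (b ∧ a))) ⊕ ¬a = min(1, 0.199 + 0.186) = min(1, 0.385) = 0.385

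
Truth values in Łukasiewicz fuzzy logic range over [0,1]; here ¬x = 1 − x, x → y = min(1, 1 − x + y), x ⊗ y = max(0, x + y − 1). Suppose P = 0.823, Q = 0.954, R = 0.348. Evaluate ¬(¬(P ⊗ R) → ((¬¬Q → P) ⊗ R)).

0.612

P ⊗ R = max(0, 0.823 + 0.348 − 1) = max(0, 0.171) = 0.171
¬(P ⊗ R) = 1 − 0.171 = 0.829
¬Q = 1 − 0.954 = 0.046
¬¬Q = 1 − 0.046 = 0.954
¬¬Q → P = min(1, 1 − 0.954 + 0.823) = min(1, 0.869) = 0.869
(¬¬Q → P) ⊗ R = max(0, 0.869 + 0.348 − 1) = max(0, 0.217) = 0.217
¬(P ⊗ R) → ((¬¬Q → P) ⊗ R) = min(1, 1 − 0.829 + 0.217) = min(1, 0.388) = 0.388
¬(¬(P ⊗ R) → ((¬¬Q → P) ⊗ R)) = 1 − 0.388 = 0.612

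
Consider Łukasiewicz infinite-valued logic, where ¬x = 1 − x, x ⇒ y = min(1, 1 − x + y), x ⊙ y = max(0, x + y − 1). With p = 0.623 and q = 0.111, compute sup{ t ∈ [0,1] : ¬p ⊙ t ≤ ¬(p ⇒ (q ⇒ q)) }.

¬p = 1 − 0.623 = 0.377
So the left factor is ¬p = 0.377.
q ⇒ q = min(1, 1 − 0.111 + 0.111) = min(1, 1.000) = 1.000
p ⇒ (q ⇒ q) = min(1, 1 − 0.623 + 1.000) = min(1, 1.377) = 1.000
¬(p ⇒ (q ⇒ q)) = 1 − 1.000 = 0.000
So the right-hand bound is ¬(p ⇒ (q ⇒ q)) = 0.000.
The residuum of the Łukasiewicz t-norm gives the supremum: min(1, 1 − 0.377 + 0.000).
1 − 0.377 + 0.000 = 0.623, so t = min(1, 0.623) = 0.623.
Check: 0.377 ⊙ 0.623 = max(0, 0.000) = 0.000 ≤ 0.000.

0.623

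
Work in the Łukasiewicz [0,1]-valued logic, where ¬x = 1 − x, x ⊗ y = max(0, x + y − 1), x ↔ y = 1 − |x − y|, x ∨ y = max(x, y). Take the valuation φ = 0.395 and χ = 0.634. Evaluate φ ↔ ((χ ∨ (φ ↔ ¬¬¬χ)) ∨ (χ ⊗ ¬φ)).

¬χ = 1 − 0.634 = 0.366
¬¬χ = 1 − 0.366 = 0.634
¬¬¬χ = 1 − 0.634 = 0.366
φ ↔ ¬¬¬χ = 1 − |0.395 − 0.366| = 1 − 0.029 = 0.971
χ ∨ (φ ↔ ¬¬¬χ) = max(0.634, 0.971) = 0.971
¬φ = 1 − 0.395 = 0.605
χ ⊗ ¬φ = max(0, 0.634 + 0.605 − 1) = max(0, 0.239) = 0.239
(χ ∨ (φ ↔ ¬¬¬χ)) ∨ (χ ⊗ ¬φ) = max(0.971, 0.239) = 0.971
φ ↔ ((χ ∨ (φ ↔ ¬¬¬χ)) ∨ (χ ⊗ ¬φ)) = 1 − |0.395 − 0.971| = 1 − 0.576 = 0.424

0.424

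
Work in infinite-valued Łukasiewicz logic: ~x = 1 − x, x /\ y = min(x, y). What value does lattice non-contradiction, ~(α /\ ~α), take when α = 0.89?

0.89

~α = 1 − 0.89 = 0.11
α /\ ~α = min(0.89, 0.11) = 0.11
~(α /\ ~α) = 1 − 0.11 = 0.89
(The value 0.89 < 1 shows this instance is not satisfied; not a Ł∞-tautology — its value is 1 − min(a, 1−a).)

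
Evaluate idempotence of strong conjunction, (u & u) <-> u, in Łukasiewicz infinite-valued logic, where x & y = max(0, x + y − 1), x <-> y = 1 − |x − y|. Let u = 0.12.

0.88

u & u = max(0, 0.12 + 0.12 − 1) = max(0, -0.76) = 0.00
(u & u) <-> u = 1 − |0.00 − 0.12| = 1 − 0.12 = 0.88
(The value 0.88 < 1 shows this instance is not satisfied; fails in Ł∞ since a ⊗ a = max(0, 2a−1) ≠ a in general.)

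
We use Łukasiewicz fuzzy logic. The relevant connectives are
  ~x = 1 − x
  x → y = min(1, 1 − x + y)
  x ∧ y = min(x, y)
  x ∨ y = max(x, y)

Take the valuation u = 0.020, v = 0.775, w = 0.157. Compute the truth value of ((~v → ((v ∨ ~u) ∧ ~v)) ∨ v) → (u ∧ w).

~v = 1 − 0.775 = 0.225
~u = 1 − 0.020 = 0.980
v ∨ ~u = max(0.775, 0.980) = 0.980
(v ∨ ~u) ∧ ~v = min(0.980, 0.225) = 0.225
~v → ((v ∨ ~u) ∧ ~v) = min(1, 1 − 0.225 + 0.225) = min(1, 1.000) = 1.000
(~v → ((v ∨ ~u) ∧ ~v)) ∨ v = max(1.000, 0.775) = 1.000
u ∧ w = min(0.020, 0.157) = 0.020
((~v → ((v ∨ ~u) ∧ ~v)) ∨ v) → (u ∧ w) = min(1, 1 − 1.000 + 0.020) = min(1, 0.020) = 0.020

0.020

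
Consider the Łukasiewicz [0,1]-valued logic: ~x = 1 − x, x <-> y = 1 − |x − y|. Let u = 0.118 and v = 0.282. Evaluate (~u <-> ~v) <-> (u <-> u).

~u = 1 − 0.118 = 0.882
~v = 1 − 0.282 = 0.718
~u <-> ~v = 1 − |0.882 − 0.718| = 1 − 0.164 = 0.836
u <-> u = 1 − |0.118 − 0.118| = 1 − 0.000 = 1.000
(~u <-> ~v) <-> (u <-> u) = 1 − |0.836 − 1.000| = 1 − 0.164 = 0.836

0.836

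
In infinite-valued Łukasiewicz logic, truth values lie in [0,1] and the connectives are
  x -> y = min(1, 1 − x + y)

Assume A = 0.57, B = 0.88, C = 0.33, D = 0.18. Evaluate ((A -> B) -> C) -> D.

0.85

A -> B = min(1, 1 − 0.57 + 0.88) = min(1, 1.31) = 1.00
(A -> B) -> C = min(1, 1 − 1.00 + 0.33) = min(1, 0.33) = 0.33
((A -> B) -> C) -> D = min(1, 1 − 0.33 + 0.18) = min(1, 0.85) = 0.85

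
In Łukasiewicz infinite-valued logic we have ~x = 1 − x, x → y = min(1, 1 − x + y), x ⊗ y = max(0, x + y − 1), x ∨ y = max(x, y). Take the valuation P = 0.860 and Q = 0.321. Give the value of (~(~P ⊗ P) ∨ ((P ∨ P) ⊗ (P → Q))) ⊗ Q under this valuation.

0.321

~P = 1 − 0.860 = 0.140
~P ⊗ P = max(0, 0.140 + 0.860 − 1) = max(0, 0.000) = 0.000
~(~P ⊗ P) = 1 − 0.000 = 1.000
P ∨ P = max(0.860, 0.860) = 0.860
P → Q = min(1, 1 − 0.860 + 0.321) = min(1, 0.461) = 0.461
(P ∨ P) ⊗ (P → Q) = max(0, 0.860 + 0.461 − 1) = max(0, 0.321) = 0.321
~(~P ⊗ P) ∨ ((P ∨ P) ⊗ (P → Q)) = max(1.000, 0.321) = 1.000
(~(~P ⊗ P) ∨ ((P ∨ P) ⊗ (P → Q))) ⊗ Q = max(0, 1.000 + 0.321 − 1) = max(0, 0.321) = 0.321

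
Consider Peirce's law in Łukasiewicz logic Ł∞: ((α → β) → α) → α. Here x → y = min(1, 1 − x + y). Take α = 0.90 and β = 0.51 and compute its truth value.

α → β = min(1, 1 − 0.90 + 0.51) = min(1, 0.61) = 0.61
(α → β) → α = min(1, 1 − 0.61 + 0.90) = min(1, 1.29) = 1.00
((α → β) → α) → α = min(1, 1 − 1.00 + 0.90) = min(1, 0.90) = 0.90
(The value 0.90 < 1 shows this instance is not satisfied; not a Ł∞-tautology in general.)

0.90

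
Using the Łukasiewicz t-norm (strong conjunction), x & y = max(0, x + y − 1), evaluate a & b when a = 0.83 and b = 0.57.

0.40

a & b = max(0, 0.83 + 0.57 − 1) = max(0, 0.40) = 0.40
For comparison, the Gödel (minimum) t-norm min(x, y) would give 0.57.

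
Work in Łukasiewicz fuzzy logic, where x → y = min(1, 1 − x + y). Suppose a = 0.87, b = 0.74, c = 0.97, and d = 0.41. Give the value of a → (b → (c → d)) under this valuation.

c → d = min(1, 1 − 0.97 + 0.41) = min(1, 0.44) = 0.44
b → (c → d) = min(1, 1 − 0.74 + 0.44) = min(1, 0.70) = 0.70
a → (b → (c → d)) = min(1, 1 − 0.87 + 0.70) = min(1, 0.83) = 0.83

0.83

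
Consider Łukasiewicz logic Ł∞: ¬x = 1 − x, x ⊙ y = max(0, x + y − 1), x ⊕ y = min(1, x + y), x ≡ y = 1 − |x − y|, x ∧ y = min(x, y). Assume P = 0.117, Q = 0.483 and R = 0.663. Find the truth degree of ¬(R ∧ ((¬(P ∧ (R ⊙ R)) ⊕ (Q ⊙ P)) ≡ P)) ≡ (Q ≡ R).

R ⊙ R = max(0, 0.663 + 0.663 − 1) = max(0, 0.326) = 0.326
P ∧ (R ⊙ R) = min(0.117, 0.326) = 0.117
¬(P ∧ (R ⊙ R)) = 1 − 0.117 = 0.883
Q ⊙ P = max(0, 0.483 + 0.117 − 1) = max(0, -0.400) = 0.000
¬(P ∧ (R ⊙ R)) ⊕ (Q ⊙ P) = min(1, 0.883 + 0.000) = min(1, 0.883) = 0.883
(¬(P ∧ (R ⊙ R)) ⊕ (Q ⊙ P)) ≡ P = 1 − |0.883 − 0.117| = 1 − 0.766 = 0.234
R ∧ ((¬(P ∧ (R ⊙ R)) ⊕ (Q ⊙ P)) ≡ P) = min(0.663, 0.234) = 0.234
¬(R ∧ ((¬(P ∧ (R ⊙ R)) ⊕ (Q ⊙ P)) ≡ P)) = 1 − 0.234 = 0.766
Q ≡ R = 1 − |0.483 − 0.663| = 1 − 0.180 = 0.820
¬(R ∧ ((¬(P ∧ (R ⊙ R)) ⊕ (Q ⊙ P)) ≡ P)) ≡ (Q ≡ R) = 1 − |0.766 − 0.820| = 1 − 0.054 = 0.946

0.946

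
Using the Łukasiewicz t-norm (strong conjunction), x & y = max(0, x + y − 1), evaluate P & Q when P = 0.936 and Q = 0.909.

0.845

P & Q = max(0, 0.936 + 0.909 − 1) = max(0, 0.845) = 0.845
For comparison, the Gödel (minimum) t-norm min(x, y) would give 0.909.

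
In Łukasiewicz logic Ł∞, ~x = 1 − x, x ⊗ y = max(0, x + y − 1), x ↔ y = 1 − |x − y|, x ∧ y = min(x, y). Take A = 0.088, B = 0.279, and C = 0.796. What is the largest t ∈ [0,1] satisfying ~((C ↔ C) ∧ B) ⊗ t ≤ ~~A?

0.367

C ↔ C = 1 − |0.796 − 0.796| = 1 − 0.000 = 1.000
(C ↔ C) ∧ B = min(1.000, 0.279) = 0.279
~((C ↔ C) ∧ B) = 1 − 0.279 = 0.721
So the left factor is ~((C ↔ C) ∧ B) = 0.721.
~A = 1 − 0.088 = 0.912
~~A = 1 − 0.912 = 0.088
So the right-hand bound is ~~A = 0.088.
The residuum of the Łukasiewicz t-norm gives the supremum: min(1, 1 − 0.721 + 0.088).
1 − 0.721 + 0.088 = 0.367, so t = min(1, 0.367) = 0.367.
Check: 0.721 ⊗ 0.367 = max(0, 0.088) = 0.088 ≤ 0.088.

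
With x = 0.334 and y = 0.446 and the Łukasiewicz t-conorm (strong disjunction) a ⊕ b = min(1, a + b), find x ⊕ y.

0.780

x ⊕ y = min(1, 0.334 + 0.446) = min(1, 0.780) = 0.780
For comparison, the Gödel t-conorm max(a, b) would give 0.446.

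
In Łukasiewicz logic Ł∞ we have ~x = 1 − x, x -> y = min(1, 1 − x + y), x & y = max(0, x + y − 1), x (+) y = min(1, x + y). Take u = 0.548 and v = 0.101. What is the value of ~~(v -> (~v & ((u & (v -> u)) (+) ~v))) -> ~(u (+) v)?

~v = 1 − 0.101 = 0.899
v -> u = min(1, 1 − 0.101 + 0.548) = min(1, 1.447) = 1.000
u & (v -> u) = max(0, 0.548 + 1.000 − 1) = max(0, 0.548) = 0.548
(u & (v -> u)) (+) ~v = min(1, 0.548 + 0.899) = min(1, 1.447) = 1.000
~v & ((u & (v -> u)) (+) ~v) = max(0, 0.899 + 1.000 − 1) = max(0, 0.899) = 0.899
v -> (~v & ((u & (v -> u)) (+) ~v)) = min(1, 1 − 0.101 + 0.899) = min(1, 1.798) = 1.000
~(v -> (~v & ((u & (v -> u)) (+) ~v))) = 1 − 1.000 = 0.000
~~(v -> (~v & ((u & (v -> u)) (+) ~v))) = 1 − 0.000 = 1.000
u (+) v = min(1, 0.548 + 0.101) = min(1, 0.649) = 0.649
~(u (+) v) = 1 − 0.649 = 0.351
~~(v -> (~v & ((u & (v -> u)) (+) ~v))) -> ~(u (+) v) = min(1, 1 − 1.000 + 0.351) = min(1, 0.351) = 0.351

0.351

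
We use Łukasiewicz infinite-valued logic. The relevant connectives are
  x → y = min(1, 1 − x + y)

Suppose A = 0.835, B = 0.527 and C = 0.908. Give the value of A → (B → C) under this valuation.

B → C = min(1, 1 − 0.527 + 0.908) = min(1, 1.381) = 1.000
A → (B → C) = min(1, 1 − 0.835 + 1.000) = min(1, 1.165) = 1.000

1.000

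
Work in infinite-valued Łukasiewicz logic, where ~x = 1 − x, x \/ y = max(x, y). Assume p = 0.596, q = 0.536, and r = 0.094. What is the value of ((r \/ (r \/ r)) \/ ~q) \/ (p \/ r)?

0.596

r \/ r = max(0.094, 0.094) = 0.094
r \/ (r \/ r) = max(0.094, 0.094) = 0.094
~q = 1 − 0.536 = 0.464
(r \/ (r \/ r)) \/ ~q = max(0.094, 0.464) = 0.464
p \/ r = max(0.596, 0.094) = 0.596
((r \/ (r \/ r)) \/ ~q) \/ (p \/ r) = max(0.464, 0.596) = 0.596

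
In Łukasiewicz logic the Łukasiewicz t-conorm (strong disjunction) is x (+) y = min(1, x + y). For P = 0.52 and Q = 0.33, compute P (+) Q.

P (+) Q = min(1, 0.52 + 0.33) = min(1, 0.85) = 0.85
For comparison, the Gödel t-conorm max(x, y) would give 0.52.

0.85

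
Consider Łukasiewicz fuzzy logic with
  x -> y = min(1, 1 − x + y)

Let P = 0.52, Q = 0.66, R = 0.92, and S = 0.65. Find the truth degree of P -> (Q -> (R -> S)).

1.00

R -> S = min(1, 1 − 0.92 + 0.65) = min(1, 0.73) = 0.73
Q -> (R -> S) = min(1, 1 − 0.66 + 0.73) = min(1, 1.07) = 1.00
P -> (Q -> (R -> S)) = min(1, 1 − 0.52 + 1.00) = min(1, 1.48) = 1.00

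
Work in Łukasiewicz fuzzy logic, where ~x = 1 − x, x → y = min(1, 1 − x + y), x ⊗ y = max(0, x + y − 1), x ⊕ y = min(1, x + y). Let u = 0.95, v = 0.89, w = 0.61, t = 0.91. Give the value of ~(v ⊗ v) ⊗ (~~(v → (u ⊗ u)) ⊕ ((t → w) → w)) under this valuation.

v ⊗ v = max(0, 0.89 + 0.89 − 1) = max(0, 0.78) = 0.78
~(v ⊗ v) = 1 − 0.78 = 0.22
u ⊗ u = max(0, 0.95 + 0.95 − 1) = max(0, 0.90) = 0.90
v → (u ⊗ u) = min(1, 1 − 0.89 + 0.90) = min(1, 1.01) = 1.00
~(v → (u ⊗ u)) = 1 − 1.00 = 0.00
~~(v → (u ⊗ u)) = 1 − 0.00 = 1.00
t → w = min(1, 1 − 0.91 + 0.61) = min(1, 0.70) = 0.70
(t → w) → w = min(1, 1 − 0.70 + 0.61) = min(1, 0.91) = 0.91
~~(v → (u ⊗ u)) ⊕ ((t → w) → w) = min(1, 1.00 + 0.91) = min(1, 1.91) = 1.00
~(v ⊗ v) ⊗ (~~(v → (u ⊗ u)) ⊕ ((t → w) → w)) = max(0, 0.22 + 1.00 − 1) = max(0, 0.22) = 0.22

0.22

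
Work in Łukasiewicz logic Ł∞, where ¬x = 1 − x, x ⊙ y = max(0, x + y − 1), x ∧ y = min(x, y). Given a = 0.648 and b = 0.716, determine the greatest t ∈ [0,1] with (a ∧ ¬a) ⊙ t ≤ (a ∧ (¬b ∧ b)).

¬a = 1 − 0.648 = 0.352
a ∧ ¬a = min(0.648, 0.352) = 0.352
So the left factor is a ∧ ¬a = 0.352.
¬b = 1 − 0.716 = 0.284
¬b ∧ b = min(0.284, 0.716) = 0.284
a ∧ (¬b ∧ b) = min(0.648, 0.284) = 0.284
So the right-hand bound is a ∧ (¬b ∧ b) = 0.284.
The residuum of the Łukasiewicz t-norm gives the supremum: min(1, 1 − 0.352 + 0.284).
1 − 0.352 + 0.284 = 0.932, so t = min(1, 0.932) = 0.932.
Check: 0.352 ⊙ 0.932 = max(0, 0.284) = 0.284 ≤ 0.284.

0.932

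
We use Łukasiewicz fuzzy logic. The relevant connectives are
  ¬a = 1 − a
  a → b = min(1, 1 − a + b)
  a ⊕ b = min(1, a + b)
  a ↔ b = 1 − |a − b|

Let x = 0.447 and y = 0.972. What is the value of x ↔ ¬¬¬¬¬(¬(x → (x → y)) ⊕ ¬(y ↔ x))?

0.972

x → y = min(1, 1 − 0.447 + 0.972) = min(1, 1.525) = 1.000
x → (x → y) = min(1, 1 − 0.447 + 1.000) = min(1, 1.553) = 1.000
¬(x → (x → y)) = 1 − 1.000 = 0.000
y ↔ x = 1 − |0.972 − 0.447| = 1 − 0.525 = 0.475
¬(y ↔ x) = 1 − 0.475 = 0.525
¬(x → (x → y)) ⊕ ¬(y ↔ x) = min(1, 0.000 + 0.525) = min(1, 0.525) = 0.525
¬(¬(x → (x → y)) ⊕ ¬(y ↔ x)) = 1 − 0.525 = 0.475
¬¬(¬(x → (x → y)) ⊕ ¬(y ↔ x)) = 1 − 0.475 = 0.525
¬¬¬(¬(x → (x → y)) ⊕ ¬(y ↔ x)) = 1 − 0.525 = 0.475
¬¬¬¬(¬(x → (x → y)) ⊕ ¬(y ↔ x)) = 1 − 0.475 = 0.525
¬¬¬¬¬(¬(x → (x → y)) ⊕ ¬(y ↔ x)) = 1 − 0.525 = 0.475
x ↔ ¬¬¬¬¬(¬(x → (x → y)) ⊕ ¬(y ↔ x)) = 1 − |0.447 − 0.475| = 1 − 0.028 = 0.972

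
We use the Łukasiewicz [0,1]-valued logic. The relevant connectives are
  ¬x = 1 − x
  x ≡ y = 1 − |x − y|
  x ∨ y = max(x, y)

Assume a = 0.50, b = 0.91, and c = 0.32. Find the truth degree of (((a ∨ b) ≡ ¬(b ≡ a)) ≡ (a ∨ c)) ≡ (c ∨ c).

0.32

a ∨ b = max(0.50, 0.91) = 0.91
b ≡ a = 1 − |0.91 − 0.50| = 1 − 0.41 = 0.59
¬(b ≡ a) = 1 − 0.59 = 0.41
(a ∨ b) ≡ ¬(b ≡ a) = 1 − |0.91 − 0.41| = 1 − 0.50 = 0.50
a ∨ c = max(0.50, 0.32) = 0.50
((a ∨ b) ≡ ¬(b ≡ a)) ≡ (a ∨ c) = 1 − |0.50 − 0.50| = 1 − 0.00 = 1.00
c ∨ c = max(0.32, 0.32) = 0.32
(((a ∨ b) ≡ ¬(b ≡ a)) ≡ (a ∨ c)) ≡ (c ∨ c) = 1 − |1.00 − 0.32| = 1 − 0.68 = 0.32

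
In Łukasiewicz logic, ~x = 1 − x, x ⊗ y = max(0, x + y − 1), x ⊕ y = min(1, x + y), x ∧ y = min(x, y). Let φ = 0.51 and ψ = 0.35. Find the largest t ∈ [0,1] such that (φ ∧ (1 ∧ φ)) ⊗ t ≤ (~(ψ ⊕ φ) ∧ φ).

0.63

1 ∧ φ = min(1.00, 0.51) = 0.51
φ ∧ (1 ∧ φ) = min(0.51, 0.51) = 0.51
So the left factor is φ ∧ (1 ∧ φ) = 0.51.
ψ ⊕ φ = min(1, 0.35 + 0.51) = min(1, 0.86) = 0.86
~(ψ ⊕ φ) = 1 − 0.86 = 0.14
~(ψ ⊕ φ) ∧ φ = min(0.14, 0.51) = 0.14
So the right-hand bound is ~(ψ ⊕ φ) ∧ φ = 0.14.
The residuum of the Łukasiewicz t-norm gives the supremum: min(1, 1 − 0.51 + 0.14).
1 − 0.51 + 0.14 = 0.63, so t = min(1, 0.63) = 0.63.
Check: 0.51 ⊗ 0.63 = max(0, 0.14) = 0.14 ≤ 0.14.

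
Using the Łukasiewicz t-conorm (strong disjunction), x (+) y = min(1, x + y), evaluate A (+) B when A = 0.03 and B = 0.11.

0.14

A (+) B = min(1, 0.03 + 0.11) = min(1, 0.14) = 0.14
For comparison, the Gödel t-conorm max(x, y) would give 0.11.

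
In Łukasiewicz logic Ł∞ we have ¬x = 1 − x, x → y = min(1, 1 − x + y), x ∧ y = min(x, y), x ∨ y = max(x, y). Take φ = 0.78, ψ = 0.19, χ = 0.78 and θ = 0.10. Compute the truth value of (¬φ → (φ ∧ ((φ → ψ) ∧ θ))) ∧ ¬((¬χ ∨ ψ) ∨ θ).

¬φ = 1 − 0.78 = 0.22
φ → ψ = min(1, 1 − 0.78 + 0.19) = min(1, 0.41) = 0.41
(φ → ψ) ∧ θ = min(0.41, 0.10) = 0.10
φ ∧ ((φ → ψ) ∧ θ) = min(0.78, 0.10) = 0.10
¬φ → (φ ∧ ((φ → ψ) ∧ θ)) = min(1, 1 − 0.22 + 0.10) = min(1, 0.88) = 0.88
¬χ = 1 − 0.78 = 0.22
¬χ ∨ ψ = max(0.22, 0.19) = 0.22
(¬χ ∨ ψ) ∨ θ = max(0.22, 0.10) = 0.22
¬((¬χ ∨ ψ) ∨ θ) = 1 − 0.22 = 0.78
(¬φ → (φ ∧ ((φ → ψ) ∧ θ))) ∧ ¬((¬χ ∨ ψ) ∨ θ) = min(0.88, 0.78) = 0.78

0.78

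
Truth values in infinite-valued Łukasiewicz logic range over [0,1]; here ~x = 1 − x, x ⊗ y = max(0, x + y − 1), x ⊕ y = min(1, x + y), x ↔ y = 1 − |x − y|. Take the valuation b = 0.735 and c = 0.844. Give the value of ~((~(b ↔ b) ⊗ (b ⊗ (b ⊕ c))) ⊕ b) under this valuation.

b ↔ b = 1 − |0.735 − 0.735| = 1 − 0.000 = 1.000
~(b ↔ b) = 1 − 1.000 = 0.000
b ⊕ c = min(1, 0.735 + 0.844) = min(1, 1.579) = 1.000
b ⊗ (b ⊕ c) = max(0, 0.735 + 1.000 − 1) = max(0, 0.735) = 0.735
~(b ↔ b) ⊗ (b ⊗ (b ⊕ c)) = max(0, 0.000 + 0.735 − 1) = max(0, -0.265) = 0.000
(~(b ↔ b) ⊗ (b ⊗ (b ⊕ c))) ⊕ b = min(1, 0.000 + 0.735) = min(1, 0.735) = 0.735
~((~(b ↔ b) ⊗ (b ⊗ (b ⊕ c))) ⊕ b) = 1 − 0.735 = 0.265

0.265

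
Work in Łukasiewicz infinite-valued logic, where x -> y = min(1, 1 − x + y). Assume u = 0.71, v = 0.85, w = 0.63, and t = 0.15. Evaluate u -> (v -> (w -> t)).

w -> t = min(1, 1 − 0.63 + 0.15) = min(1, 0.52) = 0.52
v -> (w -> t) = min(1, 1 − 0.85 + 0.52) = min(1, 0.67) = 0.67
u -> (v -> (w -> t)) = min(1, 1 − 0.71 + 0.67) = min(1, 0.96) = 0.96

0.96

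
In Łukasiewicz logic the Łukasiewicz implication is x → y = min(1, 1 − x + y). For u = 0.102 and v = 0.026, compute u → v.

0.924

u → v = min(1, 1 − 0.102 + 0.026) = min(1, 0.924) = 0.924
For comparison, the Gödel implication (1 if x ≤ y else y) would give 0.026.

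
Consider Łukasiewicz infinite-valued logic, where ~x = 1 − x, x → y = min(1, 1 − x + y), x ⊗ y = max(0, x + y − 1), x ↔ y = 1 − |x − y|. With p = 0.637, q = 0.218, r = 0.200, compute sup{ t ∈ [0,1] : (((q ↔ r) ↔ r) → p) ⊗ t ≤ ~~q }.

q ↔ r = 1 − |0.218 − 0.200| = 1 − 0.018 = 0.982
(q ↔ r) ↔ r = 1 − |0.982 − 0.200| = 1 − 0.782 = 0.218
((q ↔ r) ↔ r) → p = min(1, 1 − 0.218 + 0.637) = min(1, 1.419) = 1.000
So the left factor is ((q ↔ r) ↔ r) → p = 1.000.
~q = 1 − 0.218 = 0.782
~~q = 1 − 0.782 = 0.218
So the right-hand bound is ~~q = 0.218.
The residuum of the Łukasiewicz t-norm gives the supremum: min(1, 1 − 1.000 + 0.218).
1 − 1.000 + 0.218 = 0.218, so t = min(1, 0.218) = 0.218.
Check: 1.000 ⊗ 0.218 = max(0, 0.218) = 0.218 ≤ 0.218.

0.218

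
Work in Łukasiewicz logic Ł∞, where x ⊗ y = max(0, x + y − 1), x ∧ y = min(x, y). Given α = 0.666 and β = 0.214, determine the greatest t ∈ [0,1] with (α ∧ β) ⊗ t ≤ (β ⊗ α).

α ∧ β = min(0.666, 0.214) = 0.214
So the left factor is α ∧ β = 0.214.
β ⊗ α = max(0, 0.214 + 0.666 − 1) = max(0, -0.120) = 0.000
So the right-hand bound is β ⊗ α = 0.000.
The residuum of the Łukasiewicz t-norm gives the supremum: min(1, 1 − 0.214 + 0.000).
1 − 0.214 + 0.000 = 0.786, so t = min(1, 0.786) = 0.786.
Check: 0.214 ⊗ 0.786 = max(0, 0.000) = 0.000 ≤ 0.000.

0.786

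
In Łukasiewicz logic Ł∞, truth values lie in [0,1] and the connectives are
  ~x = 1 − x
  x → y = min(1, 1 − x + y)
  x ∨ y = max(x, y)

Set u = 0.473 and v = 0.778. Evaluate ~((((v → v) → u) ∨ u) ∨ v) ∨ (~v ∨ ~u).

v → v = min(1, 1 − 0.778 + 0.778) = min(1, 1.000) = 1.000
(v → v) → u = min(1, 1 − 1.000 + 0.473) = min(1, 0.473) = 0.473
((v → v) → u) ∨ u = max(0.473, 0.473) = 0.473
(((v → v) → u) ∨ u) ∨ v = max(0.473, 0.778) = 0.778
~((((v → v) → u) ∨ u) ∨ v) = 1 − 0.778 = 0.222
~v = 1 − 0.778 = 0.222
~u = 1 − 0.473 = 0.527
~v ∨ ~u = max(0.222, 0.527) = 0.527
~((((v → v) → u) ∨ u) ∨ v) ∨ (~v ∨ ~u) = max(0.222, 0.527) = 0.527

0.527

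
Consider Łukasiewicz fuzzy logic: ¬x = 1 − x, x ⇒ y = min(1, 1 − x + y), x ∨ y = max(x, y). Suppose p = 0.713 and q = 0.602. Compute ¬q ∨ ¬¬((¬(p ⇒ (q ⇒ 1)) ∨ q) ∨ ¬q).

¬q = 1 − 0.602 = 0.398
q ⇒ 1 = min(1, 1 − 0.602 + 1.000) = min(1, 1.398) = 1.000
p ⇒ (q ⇒ 1) = min(1, 1 − 0.713 + 1.000) = min(1, 1.287) = 1.000
¬(p ⇒ (q ⇒ 1)) = 1 − 1.000 = 0.000
¬(p ⇒ (q ⇒ 1)) ∨ q = max(0.000, 0.602) = 0.602
(¬(p ⇒ (q ⇒ 1)) ∨ q) ∨ ¬q = max(0.602, 0.398) = 0.602
¬((¬(p ⇒ (q ⇒ 1)) ∨ q) ∨ ¬q) = 1 − 0.602 = 0.398
¬¬((¬(p ⇒ (q ⇒ 1)) ∨ q) ∨ ¬q) = 1 − 0.398 = 0.602
¬q ∨ ¬¬((¬(p ⇒ (q ⇒ 1)) ∨ q) ∨ ¬q) = max(0.398, 0.602) = 0.602

0.602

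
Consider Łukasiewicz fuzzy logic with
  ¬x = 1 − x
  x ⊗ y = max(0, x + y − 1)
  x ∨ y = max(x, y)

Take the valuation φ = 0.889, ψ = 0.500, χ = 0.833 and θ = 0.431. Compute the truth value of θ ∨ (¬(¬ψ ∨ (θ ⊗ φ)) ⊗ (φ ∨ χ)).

0.431

¬ψ = 1 − 0.500 = 0.500
θ ⊗ φ = max(0, 0.431 + 0.889 − 1) = max(0, 0.320) = 0.320
¬ψ ∨ (θ ⊗ φ) = max(0.500, 0.320) = 0.500
¬(¬ψ ∨ (θ ⊗ φ)) = 1 − 0.500 = 0.500
φ ∨ χ = max(0.889, 0.833) = 0.889
¬(¬ψ ∨ (θ ⊗ φ)) ⊗ (φ ∨ χ) = max(0, 0.500 + 0.889 − 1) = max(0, 0.389) = 0.389
θ ∨ (¬(¬ψ ∨ (θ ⊗ φ)) ⊗ (φ ∨ χ)) = max(0.431, 0.389) = 0.431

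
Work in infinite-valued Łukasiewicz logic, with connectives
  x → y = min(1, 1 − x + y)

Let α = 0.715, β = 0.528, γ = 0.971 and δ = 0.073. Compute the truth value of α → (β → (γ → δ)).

0.859

γ → δ = min(1, 1 − 0.971 + 0.073) = min(1, 0.102) = 0.102
β → (γ → δ) = min(1, 1 − 0.528 + 0.102) = min(1, 0.574) = 0.574
α → (β → (γ → δ)) = min(1, 1 − 0.715 + 0.574) = min(1, 0.859) = 0.859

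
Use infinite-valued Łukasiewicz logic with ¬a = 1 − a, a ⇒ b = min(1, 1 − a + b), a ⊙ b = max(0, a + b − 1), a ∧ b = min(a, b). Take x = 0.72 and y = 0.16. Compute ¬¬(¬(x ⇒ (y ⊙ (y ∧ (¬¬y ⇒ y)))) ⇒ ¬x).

0.56

¬y = 1 − 0.16 = 0.84
¬¬y = 1 − 0.84 = 0.16
¬¬y ⇒ y = min(1, 1 − 0.16 + 0.16) = min(1, 1.00) = 1.00
y ∧ (¬¬y ⇒ y) = min(0.16, 1.00) = 0.16
y ⊙ (y ∧ (¬¬y ⇒ y)) = max(0, 0.16 + 0.16 − 1) = max(0, -0.68) = 0.00
x ⇒ (y ⊙ (y ∧ (¬¬y ⇒ y))) = min(1, 1 − 0.72 + 0.00) = min(1, 0.28) = 0.28
¬(x ⇒ (y ⊙ (y ∧ (¬¬y ⇒ y)))) = 1 − 0.28 = 0.72
¬x = 1 − 0.72 = 0.28
¬(x ⇒ (y ⊙ (y ∧ (¬¬y ⇒ y)))) ⇒ ¬x = min(1, 1 − 0.72 + 0.28) = min(1, 0.56) = 0.56
¬(¬(x ⇒ (y ⊙ (y ∧ (¬¬y ⇒ y)))) ⇒ ¬x) = 1 − 0.56 = 0.44
¬¬(¬(x ⇒ (y ⊙ (y ∧ (¬¬y ⇒ y)))) ⇒ ¬x) = 1 − 0.44 = 0.56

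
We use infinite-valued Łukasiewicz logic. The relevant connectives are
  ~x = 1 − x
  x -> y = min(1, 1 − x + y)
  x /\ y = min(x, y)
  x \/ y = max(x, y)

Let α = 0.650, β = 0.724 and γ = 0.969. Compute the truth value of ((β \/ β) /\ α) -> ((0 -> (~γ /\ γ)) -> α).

β \/ β = max(0.724, 0.724) = 0.724
(β \/ β) /\ α = min(0.724, 0.650) = 0.650
~γ = 1 − 0.969 = 0.031
~γ /\ γ = min(0.031, 0.969) = 0.031
0 -> (~γ /\ γ) = min(1, 1 − 0.000 + 0.031) = min(1, 1.031) = 1.000
(0 -> (~γ /\ γ)) -> α = min(1, 1 − 1.000 + 0.650) = min(1, 0.650) = 0.650
((β \/ β) /\ α) -> ((0 -> (~γ /\ γ)) -> α) = min(1, 1 − 0.650 + 0.650) = min(1, 1.000) = 1.000

1.000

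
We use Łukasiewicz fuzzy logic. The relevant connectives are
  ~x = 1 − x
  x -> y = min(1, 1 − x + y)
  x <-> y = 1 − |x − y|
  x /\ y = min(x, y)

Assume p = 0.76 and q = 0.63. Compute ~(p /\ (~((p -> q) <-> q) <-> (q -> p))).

p -> q = min(1, 1 − 0.76 + 0.63) = min(1, 0.87) = 0.87
(p -> q) <-> q = 1 − |0.87 − 0.63| = 1 − 0.24 = 0.76
~((p -> q) <-> q) = 1 − 0.76 = 0.24
q -> p = min(1, 1 − 0.63 + 0.76) = min(1, 1.13) = 1.00
~((p -> q) <-> q) <-> (q -> p) = 1 − |0.24 − 1.00| = 1 − 0.76 = 0.24
p /\ (~((p -> q) <-> q) <-> (q -> p)) = min(0.76, 0.24) = 0.24
~(p /\ (~((p -> q) <-> q) <-> (q -> p))) = 1 − 0.24 = 0.76

0.76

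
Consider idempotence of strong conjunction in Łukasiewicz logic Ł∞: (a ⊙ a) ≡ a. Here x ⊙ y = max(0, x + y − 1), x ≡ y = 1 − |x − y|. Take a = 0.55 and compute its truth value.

a ⊙ a = max(0, 0.55 + 0.55 − 1) = max(0, 0.10) = 0.10
(a ⊙ a) ≡ a = 1 − |0.10 − 0.55| = 1 − 0.45 = 0.55
(The value 0.55 < 1 shows this instance is not satisfied; fails in Ł∞ since a ⊗ a = max(0, 2a−1) ≠ a in general.)

0.55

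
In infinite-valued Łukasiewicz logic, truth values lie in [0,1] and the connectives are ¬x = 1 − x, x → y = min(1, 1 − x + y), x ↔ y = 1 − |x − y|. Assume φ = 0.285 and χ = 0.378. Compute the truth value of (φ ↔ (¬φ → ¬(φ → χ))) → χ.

¬φ = 1 − 0.285 = 0.715
φ → χ = min(1, 1 − 0.285 + 0.378) = min(1, 1.093) = 1.000
¬(φ → χ) = 1 − 1.000 = 0.000
¬φ → ¬(φ → χ) = min(1, 1 − 0.715 + 0.000) = min(1, 0.285) = 0.285
φ ↔ (¬φ → ¬(φ → χ)) = 1 − |0.285 − 0.285| = 1 − 0.000 = 1.000
(φ ↔ (¬φ → ¬(φ → χ))) → χ = min(1, 1 − 1.000 + 0.378) = min(1, 0.378) = 0.378

0.378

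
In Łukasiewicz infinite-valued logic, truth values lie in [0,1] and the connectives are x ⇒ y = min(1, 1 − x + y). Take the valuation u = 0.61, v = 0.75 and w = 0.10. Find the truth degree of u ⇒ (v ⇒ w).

0.74

v ⇒ w = min(1, 1 − 0.75 + 0.10) = min(1, 0.35) = 0.35
u ⇒ (v ⇒ w) = min(1, 1 − 0.61 + 0.35) = min(1, 0.74) = 0.74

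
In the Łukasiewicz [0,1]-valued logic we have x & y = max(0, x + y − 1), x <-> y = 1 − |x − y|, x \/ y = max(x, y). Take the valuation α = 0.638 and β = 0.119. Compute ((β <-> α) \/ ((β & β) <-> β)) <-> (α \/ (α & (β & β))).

β <-> α = 1 − |0.119 − 0.638| = 1 − 0.519 = 0.481
β & β = max(0, 0.119 + 0.119 − 1) = max(0, -0.762) = 0.000
(β & β) <-> β = 1 − |0.000 − 0.119| = 1 − 0.119 = 0.881
(β <-> α) \/ ((β & β) <-> β) = max(0.481, 0.881) = 0.881
α & (β & β) = max(0, 0.638 + 0.000 − 1) = max(0, -0.362) = 0.000
α \/ (α & (β & β)) = max(0.638, 0.000) = 0.638
((β <-> α) \/ ((β & β) <-> β)) <-> (α \/ (α & (β & β))) = 1 − |0.881 − 0.638| = 1 − 0.243 = 0.757

0.757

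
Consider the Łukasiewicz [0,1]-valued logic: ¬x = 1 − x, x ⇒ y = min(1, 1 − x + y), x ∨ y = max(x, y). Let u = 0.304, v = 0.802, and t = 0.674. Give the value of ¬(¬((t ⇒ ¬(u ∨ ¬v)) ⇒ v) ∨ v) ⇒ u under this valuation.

1.000

¬v = 1 − 0.802 = 0.198
u ∨ ¬v = max(0.304, 0.198) = 0.304
¬(u ∨ ¬v) = 1 − 0.304 = 0.696
t ⇒ ¬(u ∨ ¬v) = min(1, 1 − 0.674 + 0.696) = min(1, 1.022) = 1.000
(t ⇒ ¬(u ∨ ¬v)) ⇒ v = min(1, 1 − 1.000 + 0.802) = min(1, 0.802) = 0.802
¬((t ⇒ ¬(u ∨ ¬v)) ⇒ v) = 1 − 0.802 = 0.198
¬((t ⇒ ¬(u ∨ ¬v)) ⇒ v) ∨ v = max(0.198, 0.802) = 0.802
¬(¬((t ⇒ ¬(u ∨ ¬v)) ⇒ v) ∨ v) = 1 − 0.802 = 0.198
¬(¬((t ⇒ ¬(u ∨ ¬v)) ⇒ v) ∨ v) ⇒ u = min(1, 1 − 0.198 + 0.304) = min(1, 1.106) = 1.000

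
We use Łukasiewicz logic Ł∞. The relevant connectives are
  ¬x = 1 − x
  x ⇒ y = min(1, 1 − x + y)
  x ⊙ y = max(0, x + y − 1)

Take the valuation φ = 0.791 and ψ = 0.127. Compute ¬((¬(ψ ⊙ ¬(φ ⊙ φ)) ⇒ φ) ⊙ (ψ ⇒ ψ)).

0.209

φ ⊙ φ = max(0, 0.791 + 0.791 − 1) = max(0, 0.582) = 0.582
¬(φ ⊙ φ) = 1 − 0.582 = 0.418
ψ ⊙ ¬(φ ⊙ φ) = max(0, 0.127 + 0.418 − 1) = max(0, -0.455) = 0.000
¬(ψ ⊙ ¬(φ ⊙ φ)) = 1 − 0.000 = 1.000
¬(ψ ⊙ ¬(φ ⊙ φ)) ⇒ φ = min(1, 1 − 1.000 + 0.791) = min(1, 0.791) = 0.791
ψ ⇒ ψ = min(1, 1 − 0.127 + 0.127) = min(1, 1.000) = 1.000
(¬(ψ ⊙ ¬(φ ⊙ φ)) ⇒ φ) ⊙ (ψ ⇒ ψ) = max(0, 0.791 + 1.000 − 1) = max(0, 0.791) = 0.791
¬((¬(ψ ⊙ ¬(φ ⊙ φ)) ⇒ φ) ⊙ (ψ ⇒ ψ)) = 1 − 0.791 = 0.209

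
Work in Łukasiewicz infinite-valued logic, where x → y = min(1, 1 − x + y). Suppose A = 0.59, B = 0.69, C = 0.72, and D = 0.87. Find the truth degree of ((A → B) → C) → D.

A → B = min(1, 1 − 0.59 + 0.69) = min(1, 1.10) = 1.00
(A → B) → C = min(1, 1 − 1.00 + 0.72) = min(1, 0.72) = 0.72
((A → B) → C) → D = min(1, 1 − 0.72 + 0.87) = min(1, 1.15) = 1.00

1.00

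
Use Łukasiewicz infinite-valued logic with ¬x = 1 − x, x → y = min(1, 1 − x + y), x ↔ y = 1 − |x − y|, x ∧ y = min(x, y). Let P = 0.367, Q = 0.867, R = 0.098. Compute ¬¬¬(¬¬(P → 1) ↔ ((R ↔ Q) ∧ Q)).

0.769

P → 1 = min(1, 1 − 0.367 + 1.000) = min(1, 1.633) = 1.000
¬(P → 1) = 1 − 1.000 = 0.000
¬¬(P → 1) = 1 − 0.000 = 1.000
R ↔ Q = 1 − |0.098 − 0.867| = 1 − 0.769 = 0.231
(R ↔ Q) ∧ Q = min(0.231, 0.867) = 0.231
¬¬(P → 1) ↔ ((R ↔ Q) ∧ Q) = 1 − |1.000 − 0.231| = 1 − 0.769 = 0.231
¬(¬¬(P → 1) ↔ ((R ↔ Q) ∧ Q)) = 1 − 0.231 = 0.769
¬¬(¬¬(P → 1) ↔ ((R ↔ Q) ∧ Q)) = 1 − 0.769 = 0.231
¬¬¬(¬¬(P → 1) ↔ ((R ↔ Q) ∧ Q)) = 1 − 0.231 = 0.769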